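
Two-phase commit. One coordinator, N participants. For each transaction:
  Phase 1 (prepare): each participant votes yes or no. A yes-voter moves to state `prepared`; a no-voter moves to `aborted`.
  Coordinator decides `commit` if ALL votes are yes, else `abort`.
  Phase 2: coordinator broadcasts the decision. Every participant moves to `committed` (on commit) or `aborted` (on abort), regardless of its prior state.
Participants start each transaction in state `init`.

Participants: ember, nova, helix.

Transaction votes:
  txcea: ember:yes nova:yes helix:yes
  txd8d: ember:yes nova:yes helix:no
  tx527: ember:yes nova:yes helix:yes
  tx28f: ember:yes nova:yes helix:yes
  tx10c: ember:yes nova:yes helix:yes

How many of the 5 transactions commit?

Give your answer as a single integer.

Answer: 4

Derivation:
txcea: all yes -> commit (commits=1)
txd8d: no from helix -> abort (commits=1)
tx527: all yes -> commit (commits=2)
tx28f: all yes -> commit (commits=3)
tx10c: all yes -> commit (commits=4)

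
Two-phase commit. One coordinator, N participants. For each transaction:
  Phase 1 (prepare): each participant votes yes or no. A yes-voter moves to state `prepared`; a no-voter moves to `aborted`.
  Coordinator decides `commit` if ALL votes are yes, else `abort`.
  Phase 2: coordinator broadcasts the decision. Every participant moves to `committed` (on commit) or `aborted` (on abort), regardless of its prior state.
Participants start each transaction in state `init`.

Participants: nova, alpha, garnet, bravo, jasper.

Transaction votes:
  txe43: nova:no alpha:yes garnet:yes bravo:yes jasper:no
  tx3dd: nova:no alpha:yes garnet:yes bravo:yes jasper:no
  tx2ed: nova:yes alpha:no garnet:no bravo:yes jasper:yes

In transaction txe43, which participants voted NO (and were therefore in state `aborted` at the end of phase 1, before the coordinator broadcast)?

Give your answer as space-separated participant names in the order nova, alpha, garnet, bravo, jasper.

Answer: nova jasper

Derivation:
Txn txe43 phase 1: nova no -> aborted; alpha yes -> prepared; garnet yes -> prepared; bravo yes -> prepared; jasper no -> aborted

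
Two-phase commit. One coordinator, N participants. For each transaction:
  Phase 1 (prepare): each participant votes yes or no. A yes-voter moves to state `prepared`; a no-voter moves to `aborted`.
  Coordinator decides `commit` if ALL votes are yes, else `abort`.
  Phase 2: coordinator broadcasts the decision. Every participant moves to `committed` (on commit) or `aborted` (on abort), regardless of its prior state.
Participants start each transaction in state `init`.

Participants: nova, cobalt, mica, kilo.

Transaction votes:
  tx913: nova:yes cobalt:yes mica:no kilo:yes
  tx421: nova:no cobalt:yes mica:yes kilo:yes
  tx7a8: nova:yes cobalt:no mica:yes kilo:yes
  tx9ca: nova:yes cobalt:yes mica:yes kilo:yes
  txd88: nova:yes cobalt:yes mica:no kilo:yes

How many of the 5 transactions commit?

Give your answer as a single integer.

tx913: no from mica -> abort (commits=0)
tx421: no from nova -> abort (commits=0)
tx7a8: no from cobalt -> abort (commits=0)
tx9ca: all yes -> commit (commits=1)
txd88: no from mica -> abort (commits=1)

Answer: 1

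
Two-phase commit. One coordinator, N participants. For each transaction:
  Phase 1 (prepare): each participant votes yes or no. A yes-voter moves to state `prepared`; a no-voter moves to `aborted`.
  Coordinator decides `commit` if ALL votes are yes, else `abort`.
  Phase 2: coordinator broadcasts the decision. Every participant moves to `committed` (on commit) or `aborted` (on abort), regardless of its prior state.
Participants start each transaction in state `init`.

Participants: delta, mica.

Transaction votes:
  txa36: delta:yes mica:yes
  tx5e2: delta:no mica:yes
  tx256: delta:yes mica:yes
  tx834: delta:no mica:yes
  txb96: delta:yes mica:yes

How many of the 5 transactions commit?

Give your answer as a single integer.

txa36: all yes -> commit (commits=1)
tx5e2: no from delta -> abort (commits=1)
tx256: all yes -> commit (commits=2)
tx834: no from delta -> abort (commits=2)
txb96: all yes -> commit (commits=3)

Answer: 3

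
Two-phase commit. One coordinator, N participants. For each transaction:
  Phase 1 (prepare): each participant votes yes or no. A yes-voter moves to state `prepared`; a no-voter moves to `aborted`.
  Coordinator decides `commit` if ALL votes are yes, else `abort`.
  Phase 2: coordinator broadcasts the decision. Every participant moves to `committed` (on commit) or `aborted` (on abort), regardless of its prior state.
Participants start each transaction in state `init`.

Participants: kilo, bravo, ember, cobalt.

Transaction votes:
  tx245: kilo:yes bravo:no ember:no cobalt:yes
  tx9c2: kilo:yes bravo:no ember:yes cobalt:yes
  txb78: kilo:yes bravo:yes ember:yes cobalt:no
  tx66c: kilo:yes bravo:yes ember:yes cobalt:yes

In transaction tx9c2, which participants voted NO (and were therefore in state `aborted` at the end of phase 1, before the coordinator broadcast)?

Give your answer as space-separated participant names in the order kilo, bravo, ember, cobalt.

Answer: bravo

Derivation:
Txn tx9c2 phase 1: kilo yes -> prepared; bravo no -> aborted; ember yes -> prepared; cobalt yes -> prepared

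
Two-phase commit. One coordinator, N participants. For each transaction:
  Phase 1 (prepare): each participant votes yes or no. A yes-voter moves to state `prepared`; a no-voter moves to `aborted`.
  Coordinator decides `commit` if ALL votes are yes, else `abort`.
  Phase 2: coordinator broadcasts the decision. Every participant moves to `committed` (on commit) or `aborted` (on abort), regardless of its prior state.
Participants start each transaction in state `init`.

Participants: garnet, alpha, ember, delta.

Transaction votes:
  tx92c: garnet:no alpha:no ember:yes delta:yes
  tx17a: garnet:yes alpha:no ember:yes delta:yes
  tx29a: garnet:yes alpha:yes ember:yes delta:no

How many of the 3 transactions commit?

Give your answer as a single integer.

tx92c: no from garnet, alpha -> abort (commits=0)
tx17a: no from alpha -> abort (commits=0)
tx29a: no from delta -> abort (commits=0)

Answer: 0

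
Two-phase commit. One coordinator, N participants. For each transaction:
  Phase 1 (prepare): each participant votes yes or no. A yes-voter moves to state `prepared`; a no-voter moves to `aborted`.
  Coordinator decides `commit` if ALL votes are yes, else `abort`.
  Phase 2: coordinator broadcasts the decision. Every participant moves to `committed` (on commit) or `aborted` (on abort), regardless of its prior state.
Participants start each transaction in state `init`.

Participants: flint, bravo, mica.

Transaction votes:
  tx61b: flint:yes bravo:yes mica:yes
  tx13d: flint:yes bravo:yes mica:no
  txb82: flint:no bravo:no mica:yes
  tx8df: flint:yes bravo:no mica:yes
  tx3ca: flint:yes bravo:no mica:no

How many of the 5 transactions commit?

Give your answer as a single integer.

Answer: 1

Derivation:
tx61b: all yes -> commit (commits=1)
tx13d: no from mica -> abort (commits=1)
txb82: no from flint, bravo -> abort (commits=1)
tx8df: no from bravo -> abort (commits=1)
tx3ca: no from bravo, mica -> abort (commits=1)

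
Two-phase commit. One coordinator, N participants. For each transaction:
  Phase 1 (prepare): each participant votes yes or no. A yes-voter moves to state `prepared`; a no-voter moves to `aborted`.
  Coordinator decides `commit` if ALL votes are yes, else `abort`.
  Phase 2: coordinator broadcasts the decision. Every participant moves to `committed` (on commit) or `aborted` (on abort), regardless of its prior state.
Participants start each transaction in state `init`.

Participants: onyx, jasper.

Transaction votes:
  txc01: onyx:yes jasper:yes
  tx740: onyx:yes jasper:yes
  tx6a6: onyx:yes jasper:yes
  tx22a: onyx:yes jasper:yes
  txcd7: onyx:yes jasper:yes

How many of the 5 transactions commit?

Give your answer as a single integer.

txc01: all yes -> commit (commits=1)
tx740: all yes -> commit (commits=2)
tx6a6: all yes -> commit (commits=3)
tx22a: all yes -> commit (commits=4)
txcd7: all yes -> commit (commits=5)

Answer: 5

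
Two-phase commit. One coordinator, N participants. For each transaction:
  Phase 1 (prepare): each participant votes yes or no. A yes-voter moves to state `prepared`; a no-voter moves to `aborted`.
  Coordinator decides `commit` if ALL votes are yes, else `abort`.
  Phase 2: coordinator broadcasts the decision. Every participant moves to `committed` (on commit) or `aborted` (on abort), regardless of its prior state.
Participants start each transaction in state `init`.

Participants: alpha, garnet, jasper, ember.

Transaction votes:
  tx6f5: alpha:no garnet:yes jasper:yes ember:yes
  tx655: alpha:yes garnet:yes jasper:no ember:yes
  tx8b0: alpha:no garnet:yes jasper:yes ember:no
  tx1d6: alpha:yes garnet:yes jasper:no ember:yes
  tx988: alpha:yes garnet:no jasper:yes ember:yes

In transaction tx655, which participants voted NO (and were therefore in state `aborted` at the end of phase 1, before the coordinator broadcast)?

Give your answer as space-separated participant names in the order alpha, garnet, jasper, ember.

Answer: jasper

Derivation:
Txn tx655 phase 1: alpha yes -> prepared; garnet yes -> prepared; jasper no -> aborted; ember yes -> prepared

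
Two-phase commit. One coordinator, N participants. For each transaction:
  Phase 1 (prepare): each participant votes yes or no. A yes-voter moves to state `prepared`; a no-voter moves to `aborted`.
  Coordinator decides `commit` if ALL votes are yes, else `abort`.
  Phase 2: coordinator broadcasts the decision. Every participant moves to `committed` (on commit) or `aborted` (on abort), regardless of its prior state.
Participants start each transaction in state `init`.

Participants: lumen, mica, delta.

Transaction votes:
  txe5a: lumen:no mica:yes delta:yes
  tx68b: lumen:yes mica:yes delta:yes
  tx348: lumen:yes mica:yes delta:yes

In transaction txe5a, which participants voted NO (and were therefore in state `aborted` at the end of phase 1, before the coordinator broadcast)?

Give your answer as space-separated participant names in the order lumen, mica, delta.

Txn txe5a phase 1: lumen no -> aborted; mica yes -> prepared; delta yes -> prepared

Answer: lumen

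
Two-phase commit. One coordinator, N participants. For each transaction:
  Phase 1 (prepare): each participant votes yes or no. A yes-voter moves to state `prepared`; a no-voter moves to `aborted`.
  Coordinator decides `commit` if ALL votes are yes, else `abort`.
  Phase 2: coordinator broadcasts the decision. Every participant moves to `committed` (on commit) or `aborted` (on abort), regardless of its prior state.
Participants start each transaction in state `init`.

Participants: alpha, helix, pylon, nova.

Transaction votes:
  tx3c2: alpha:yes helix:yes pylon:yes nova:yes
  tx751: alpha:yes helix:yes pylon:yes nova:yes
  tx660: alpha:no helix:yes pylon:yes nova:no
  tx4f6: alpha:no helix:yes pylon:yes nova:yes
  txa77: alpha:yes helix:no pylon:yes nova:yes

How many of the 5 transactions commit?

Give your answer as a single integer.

tx3c2: all yes -> commit (commits=1)
tx751: all yes -> commit (commits=2)
tx660: no from alpha, nova -> abort (commits=2)
tx4f6: no from alpha -> abort (commits=2)
txa77: no from helix -> abort (commits=2)

Answer: 2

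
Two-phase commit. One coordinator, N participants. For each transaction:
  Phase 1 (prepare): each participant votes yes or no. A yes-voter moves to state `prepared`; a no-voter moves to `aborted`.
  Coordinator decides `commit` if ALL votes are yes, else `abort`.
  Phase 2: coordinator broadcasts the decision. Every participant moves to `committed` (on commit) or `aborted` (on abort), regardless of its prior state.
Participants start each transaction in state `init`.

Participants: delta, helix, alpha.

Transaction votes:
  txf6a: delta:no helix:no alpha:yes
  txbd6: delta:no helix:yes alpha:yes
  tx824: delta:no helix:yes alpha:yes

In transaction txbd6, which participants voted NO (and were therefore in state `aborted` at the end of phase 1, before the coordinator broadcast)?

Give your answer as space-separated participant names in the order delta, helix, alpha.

Txn txbd6 phase 1: delta no -> aborted; helix yes -> prepared; alpha yes -> prepared

Answer: delta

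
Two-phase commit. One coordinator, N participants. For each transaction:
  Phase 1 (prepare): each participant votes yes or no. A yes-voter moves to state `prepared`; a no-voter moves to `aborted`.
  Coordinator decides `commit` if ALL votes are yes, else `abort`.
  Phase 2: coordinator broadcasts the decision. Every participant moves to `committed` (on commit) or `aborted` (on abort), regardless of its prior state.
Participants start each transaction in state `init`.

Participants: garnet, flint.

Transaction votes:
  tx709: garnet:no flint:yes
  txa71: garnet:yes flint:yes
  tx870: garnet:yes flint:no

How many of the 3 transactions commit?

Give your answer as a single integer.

tx709: no from garnet -> abort (commits=0)
txa71: all yes -> commit (commits=1)
tx870: no from flint -> abort (commits=1)

Answer: 1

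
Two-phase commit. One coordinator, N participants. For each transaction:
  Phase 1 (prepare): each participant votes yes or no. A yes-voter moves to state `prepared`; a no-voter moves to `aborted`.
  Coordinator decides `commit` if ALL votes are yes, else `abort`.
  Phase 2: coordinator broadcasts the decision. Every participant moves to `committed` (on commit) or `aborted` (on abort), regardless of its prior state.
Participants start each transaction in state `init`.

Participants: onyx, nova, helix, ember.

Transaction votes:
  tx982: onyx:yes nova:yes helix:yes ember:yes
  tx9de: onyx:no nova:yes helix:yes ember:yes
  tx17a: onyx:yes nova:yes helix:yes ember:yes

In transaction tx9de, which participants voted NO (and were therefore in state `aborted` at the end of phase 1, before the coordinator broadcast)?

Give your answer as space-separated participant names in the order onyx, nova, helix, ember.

Answer: onyx

Derivation:
Txn tx9de phase 1: onyx no -> aborted; nova yes -> prepared; helix yes -> prepared; ember yes -> prepared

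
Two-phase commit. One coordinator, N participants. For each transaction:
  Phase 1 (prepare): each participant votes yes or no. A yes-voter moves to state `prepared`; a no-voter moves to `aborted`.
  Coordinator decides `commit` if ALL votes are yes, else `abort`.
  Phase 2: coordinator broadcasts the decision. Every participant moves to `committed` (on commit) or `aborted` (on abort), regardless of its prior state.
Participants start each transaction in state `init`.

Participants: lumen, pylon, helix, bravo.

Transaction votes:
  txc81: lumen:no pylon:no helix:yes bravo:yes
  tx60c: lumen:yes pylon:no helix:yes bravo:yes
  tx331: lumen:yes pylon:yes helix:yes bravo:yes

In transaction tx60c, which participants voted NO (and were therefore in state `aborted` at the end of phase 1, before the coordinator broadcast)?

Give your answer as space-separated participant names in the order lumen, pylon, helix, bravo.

Answer: pylon

Derivation:
Txn tx60c phase 1: lumen yes -> prepared; pylon no -> aborted; helix yes -> prepared; bravo yes -> prepared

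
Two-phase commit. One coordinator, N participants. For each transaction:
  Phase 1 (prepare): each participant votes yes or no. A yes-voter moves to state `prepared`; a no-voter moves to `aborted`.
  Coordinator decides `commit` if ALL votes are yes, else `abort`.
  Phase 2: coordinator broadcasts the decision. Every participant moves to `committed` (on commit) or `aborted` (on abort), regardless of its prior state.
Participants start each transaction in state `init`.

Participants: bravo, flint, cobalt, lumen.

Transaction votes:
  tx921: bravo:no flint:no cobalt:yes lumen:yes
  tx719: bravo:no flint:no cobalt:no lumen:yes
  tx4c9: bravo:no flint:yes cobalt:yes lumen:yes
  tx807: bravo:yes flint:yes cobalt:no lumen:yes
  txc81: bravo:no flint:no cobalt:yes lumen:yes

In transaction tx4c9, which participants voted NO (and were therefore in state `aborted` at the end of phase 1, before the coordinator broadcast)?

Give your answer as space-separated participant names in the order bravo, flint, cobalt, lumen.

Txn tx4c9 phase 1: bravo no -> aborted; flint yes -> prepared; cobalt yes -> prepared; lumen yes -> prepared

Answer: bravo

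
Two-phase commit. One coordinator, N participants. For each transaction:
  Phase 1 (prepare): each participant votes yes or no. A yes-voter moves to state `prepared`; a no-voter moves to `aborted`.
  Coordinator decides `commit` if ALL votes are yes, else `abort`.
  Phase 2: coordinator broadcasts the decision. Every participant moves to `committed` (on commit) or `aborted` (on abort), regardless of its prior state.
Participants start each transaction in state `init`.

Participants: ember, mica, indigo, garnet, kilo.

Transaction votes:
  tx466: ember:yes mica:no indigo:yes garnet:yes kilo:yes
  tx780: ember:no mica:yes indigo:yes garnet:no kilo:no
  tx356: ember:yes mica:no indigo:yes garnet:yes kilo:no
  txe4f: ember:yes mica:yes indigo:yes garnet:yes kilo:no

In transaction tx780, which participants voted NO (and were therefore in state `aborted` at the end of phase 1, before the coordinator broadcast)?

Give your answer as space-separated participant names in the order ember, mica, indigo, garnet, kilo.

Txn tx780 phase 1: ember no -> aborted; mica yes -> prepared; indigo yes -> prepared; garnet no -> aborted; kilo no -> aborted

Answer: ember garnet kilo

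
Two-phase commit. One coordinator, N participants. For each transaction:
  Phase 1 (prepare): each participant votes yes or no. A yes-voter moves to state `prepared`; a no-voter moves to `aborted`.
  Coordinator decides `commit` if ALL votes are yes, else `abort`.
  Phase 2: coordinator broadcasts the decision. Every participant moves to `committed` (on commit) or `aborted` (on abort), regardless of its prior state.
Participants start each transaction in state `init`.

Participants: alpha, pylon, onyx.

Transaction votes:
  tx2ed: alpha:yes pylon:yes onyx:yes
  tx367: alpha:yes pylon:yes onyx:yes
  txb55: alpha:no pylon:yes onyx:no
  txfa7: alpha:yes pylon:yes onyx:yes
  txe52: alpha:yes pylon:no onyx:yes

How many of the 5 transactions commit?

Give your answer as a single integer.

Answer: 3

Derivation:
tx2ed: all yes -> commit (commits=1)
tx367: all yes -> commit (commits=2)
txb55: no from alpha, onyx -> abort (commits=2)
txfa7: all yes -> commit (commits=3)
txe52: no from pylon -> abort (commits=3)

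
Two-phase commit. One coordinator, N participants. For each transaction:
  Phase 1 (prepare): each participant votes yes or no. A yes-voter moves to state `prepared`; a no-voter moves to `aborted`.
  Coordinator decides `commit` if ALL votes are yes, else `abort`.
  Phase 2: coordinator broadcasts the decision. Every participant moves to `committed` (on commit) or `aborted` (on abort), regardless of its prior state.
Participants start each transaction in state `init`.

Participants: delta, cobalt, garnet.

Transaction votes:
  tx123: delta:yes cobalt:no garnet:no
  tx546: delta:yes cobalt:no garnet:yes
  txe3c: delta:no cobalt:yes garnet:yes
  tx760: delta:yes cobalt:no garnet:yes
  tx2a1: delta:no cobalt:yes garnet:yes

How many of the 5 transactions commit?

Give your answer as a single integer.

tx123: no from cobalt, garnet -> abort (commits=0)
tx546: no from cobalt -> abort (commits=0)
txe3c: no from delta -> abort (commits=0)
tx760: no from cobalt -> abort (commits=0)
tx2a1: no from delta -> abort (commits=0)

Answer: 0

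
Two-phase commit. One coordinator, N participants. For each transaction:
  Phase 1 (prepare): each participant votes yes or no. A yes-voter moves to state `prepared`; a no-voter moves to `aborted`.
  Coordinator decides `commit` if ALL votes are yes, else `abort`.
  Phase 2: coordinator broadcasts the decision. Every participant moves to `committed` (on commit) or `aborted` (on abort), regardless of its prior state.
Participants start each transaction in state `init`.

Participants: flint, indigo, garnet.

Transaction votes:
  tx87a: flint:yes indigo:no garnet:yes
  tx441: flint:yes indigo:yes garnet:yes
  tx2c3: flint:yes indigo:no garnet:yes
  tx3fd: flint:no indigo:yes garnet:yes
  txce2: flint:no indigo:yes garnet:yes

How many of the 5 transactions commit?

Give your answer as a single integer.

Answer: 1

Derivation:
tx87a: no from indigo -> abort (commits=0)
tx441: all yes -> commit (commits=1)
tx2c3: no from indigo -> abort (commits=1)
tx3fd: no from flint -> abort (commits=1)
txce2: no from flint -> abort (commits=1)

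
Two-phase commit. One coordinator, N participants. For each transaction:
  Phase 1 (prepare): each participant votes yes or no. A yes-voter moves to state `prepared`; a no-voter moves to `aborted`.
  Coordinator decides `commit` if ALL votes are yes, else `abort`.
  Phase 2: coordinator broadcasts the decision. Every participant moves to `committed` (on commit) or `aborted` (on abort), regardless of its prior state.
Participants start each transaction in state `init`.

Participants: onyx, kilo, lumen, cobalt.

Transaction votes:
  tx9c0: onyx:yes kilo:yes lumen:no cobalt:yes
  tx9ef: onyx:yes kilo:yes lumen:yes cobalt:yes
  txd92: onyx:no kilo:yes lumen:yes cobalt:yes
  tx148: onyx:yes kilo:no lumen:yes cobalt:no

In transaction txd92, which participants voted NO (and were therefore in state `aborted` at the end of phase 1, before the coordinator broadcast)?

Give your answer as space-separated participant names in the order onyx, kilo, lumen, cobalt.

Answer: onyx

Derivation:
Txn txd92 phase 1: onyx no -> aborted; kilo yes -> prepared; lumen yes -> prepared; cobalt yes -> prepared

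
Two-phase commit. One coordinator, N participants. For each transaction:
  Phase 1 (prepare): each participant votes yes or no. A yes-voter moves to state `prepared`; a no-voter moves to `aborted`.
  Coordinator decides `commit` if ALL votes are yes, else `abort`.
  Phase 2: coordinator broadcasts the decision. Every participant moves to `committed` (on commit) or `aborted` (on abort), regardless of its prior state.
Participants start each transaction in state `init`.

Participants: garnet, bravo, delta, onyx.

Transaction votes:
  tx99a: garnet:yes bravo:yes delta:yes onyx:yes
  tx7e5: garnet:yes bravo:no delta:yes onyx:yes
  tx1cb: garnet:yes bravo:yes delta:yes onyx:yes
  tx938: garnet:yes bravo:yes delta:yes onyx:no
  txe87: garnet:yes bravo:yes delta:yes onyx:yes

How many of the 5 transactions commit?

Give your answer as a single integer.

tx99a: all yes -> commit (commits=1)
tx7e5: no from bravo -> abort (commits=1)
tx1cb: all yes -> commit (commits=2)
tx938: no from onyx -> abort (commits=2)
txe87: all yes -> commit (commits=3)

Answer: 3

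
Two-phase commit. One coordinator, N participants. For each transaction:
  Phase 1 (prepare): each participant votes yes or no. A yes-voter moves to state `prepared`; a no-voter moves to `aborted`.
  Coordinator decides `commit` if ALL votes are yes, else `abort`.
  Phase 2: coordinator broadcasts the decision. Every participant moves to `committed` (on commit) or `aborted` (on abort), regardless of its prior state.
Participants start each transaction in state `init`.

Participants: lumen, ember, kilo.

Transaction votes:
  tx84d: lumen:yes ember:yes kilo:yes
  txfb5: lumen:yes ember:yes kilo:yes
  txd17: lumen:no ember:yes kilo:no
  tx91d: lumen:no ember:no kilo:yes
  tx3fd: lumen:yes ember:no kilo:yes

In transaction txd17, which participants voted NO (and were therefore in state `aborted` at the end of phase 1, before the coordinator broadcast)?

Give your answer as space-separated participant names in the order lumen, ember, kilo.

Answer: lumen kilo

Derivation:
Txn txd17 phase 1: lumen no -> aborted; ember yes -> prepared; kilo no -> aborted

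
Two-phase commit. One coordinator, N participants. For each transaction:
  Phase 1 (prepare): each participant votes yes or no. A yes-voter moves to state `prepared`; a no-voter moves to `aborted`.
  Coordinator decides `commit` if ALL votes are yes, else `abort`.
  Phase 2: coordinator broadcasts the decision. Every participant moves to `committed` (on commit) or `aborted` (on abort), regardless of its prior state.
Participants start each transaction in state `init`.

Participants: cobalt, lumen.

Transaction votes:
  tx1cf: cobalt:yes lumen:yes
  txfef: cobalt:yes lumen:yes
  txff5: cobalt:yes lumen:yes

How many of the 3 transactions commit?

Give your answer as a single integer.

tx1cf: all yes -> commit (commits=1)
txfef: all yes -> commit (commits=2)
txff5: all yes -> commit (commits=3)

Answer: 3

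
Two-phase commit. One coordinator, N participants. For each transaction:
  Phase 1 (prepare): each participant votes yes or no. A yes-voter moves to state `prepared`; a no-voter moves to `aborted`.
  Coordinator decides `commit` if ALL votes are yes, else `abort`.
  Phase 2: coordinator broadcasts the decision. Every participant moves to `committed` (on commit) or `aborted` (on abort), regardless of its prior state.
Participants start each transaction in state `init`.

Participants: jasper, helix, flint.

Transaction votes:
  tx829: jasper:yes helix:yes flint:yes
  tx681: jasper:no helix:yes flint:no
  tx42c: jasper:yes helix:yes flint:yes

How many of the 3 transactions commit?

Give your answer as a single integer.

Answer: 2

Derivation:
tx829: all yes -> commit (commits=1)
tx681: no from jasper, flint -> abort (commits=1)
tx42c: all yes -> commit (commits=2)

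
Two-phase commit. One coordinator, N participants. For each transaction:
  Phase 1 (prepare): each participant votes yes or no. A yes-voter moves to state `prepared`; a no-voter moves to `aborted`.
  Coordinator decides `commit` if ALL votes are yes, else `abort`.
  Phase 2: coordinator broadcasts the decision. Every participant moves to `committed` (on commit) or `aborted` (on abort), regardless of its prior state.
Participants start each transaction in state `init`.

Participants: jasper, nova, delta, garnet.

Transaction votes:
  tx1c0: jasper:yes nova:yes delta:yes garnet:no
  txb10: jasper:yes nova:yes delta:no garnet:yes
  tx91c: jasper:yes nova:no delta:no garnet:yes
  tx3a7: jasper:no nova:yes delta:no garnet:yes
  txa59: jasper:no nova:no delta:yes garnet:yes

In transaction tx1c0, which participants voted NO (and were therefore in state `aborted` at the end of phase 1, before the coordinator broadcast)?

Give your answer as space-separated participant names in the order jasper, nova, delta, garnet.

Txn tx1c0 phase 1: jasper yes -> prepared; nova yes -> prepared; delta yes -> prepared; garnet no -> aborted

Answer: garnet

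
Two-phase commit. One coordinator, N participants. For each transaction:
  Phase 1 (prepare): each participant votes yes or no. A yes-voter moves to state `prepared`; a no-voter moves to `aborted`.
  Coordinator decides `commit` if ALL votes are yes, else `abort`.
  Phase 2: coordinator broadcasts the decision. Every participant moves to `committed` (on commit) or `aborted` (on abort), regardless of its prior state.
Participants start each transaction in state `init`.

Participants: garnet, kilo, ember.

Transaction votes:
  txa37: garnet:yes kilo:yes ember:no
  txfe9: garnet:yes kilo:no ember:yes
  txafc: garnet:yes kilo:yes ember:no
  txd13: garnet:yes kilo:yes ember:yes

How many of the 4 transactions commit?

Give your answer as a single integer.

Answer: 1

Derivation:
txa37: no from ember -> abort (commits=0)
txfe9: no from kilo -> abort (commits=0)
txafc: no from ember -> abort (commits=0)
txd13: all yes -> commit (commits=1)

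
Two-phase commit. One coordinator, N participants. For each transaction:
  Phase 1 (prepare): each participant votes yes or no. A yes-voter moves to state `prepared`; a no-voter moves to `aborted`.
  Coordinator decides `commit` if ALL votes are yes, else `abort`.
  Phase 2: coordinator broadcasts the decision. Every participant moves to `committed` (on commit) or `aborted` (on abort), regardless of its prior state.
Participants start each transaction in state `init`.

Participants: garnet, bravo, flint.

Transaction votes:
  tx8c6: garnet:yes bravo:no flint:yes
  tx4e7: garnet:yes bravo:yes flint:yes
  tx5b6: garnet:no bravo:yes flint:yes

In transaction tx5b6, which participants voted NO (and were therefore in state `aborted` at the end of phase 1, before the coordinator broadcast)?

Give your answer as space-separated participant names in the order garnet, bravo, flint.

Answer: garnet

Derivation:
Txn tx5b6 phase 1: garnet no -> aborted; bravo yes -> prepared; flint yes -> prepared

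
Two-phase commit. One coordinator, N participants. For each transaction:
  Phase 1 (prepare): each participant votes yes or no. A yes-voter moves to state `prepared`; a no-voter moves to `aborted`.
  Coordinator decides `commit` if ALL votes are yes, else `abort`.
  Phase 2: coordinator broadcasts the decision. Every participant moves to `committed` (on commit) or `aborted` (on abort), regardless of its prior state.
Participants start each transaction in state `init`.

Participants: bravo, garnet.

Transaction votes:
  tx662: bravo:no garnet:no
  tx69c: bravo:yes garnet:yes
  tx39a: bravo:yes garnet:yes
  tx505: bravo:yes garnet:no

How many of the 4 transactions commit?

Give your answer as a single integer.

tx662: no from bravo, garnet -> abort (commits=0)
tx69c: all yes -> commit (commits=1)
tx39a: all yes -> commit (commits=2)
tx505: no from garnet -> abort (commits=2)

Answer: 2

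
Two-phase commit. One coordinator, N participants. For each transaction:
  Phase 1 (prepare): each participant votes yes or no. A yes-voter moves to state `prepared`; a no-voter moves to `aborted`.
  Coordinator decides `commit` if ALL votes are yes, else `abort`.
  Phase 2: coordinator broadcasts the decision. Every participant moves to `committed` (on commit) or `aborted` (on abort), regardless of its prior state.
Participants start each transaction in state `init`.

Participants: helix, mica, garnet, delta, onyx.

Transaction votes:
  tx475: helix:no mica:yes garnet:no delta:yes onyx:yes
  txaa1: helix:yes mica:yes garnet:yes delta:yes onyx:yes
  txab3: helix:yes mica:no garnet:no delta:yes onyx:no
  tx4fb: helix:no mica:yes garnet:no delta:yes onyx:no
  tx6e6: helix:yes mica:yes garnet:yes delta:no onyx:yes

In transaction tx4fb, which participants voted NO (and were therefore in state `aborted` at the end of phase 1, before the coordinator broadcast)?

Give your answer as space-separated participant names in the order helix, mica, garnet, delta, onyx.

Answer: helix garnet onyx

Derivation:
Txn tx4fb phase 1: helix no -> aborted; mica yes -> prepared; garnet no -> aborted; delta yes -> prepared; onyx no -> aborted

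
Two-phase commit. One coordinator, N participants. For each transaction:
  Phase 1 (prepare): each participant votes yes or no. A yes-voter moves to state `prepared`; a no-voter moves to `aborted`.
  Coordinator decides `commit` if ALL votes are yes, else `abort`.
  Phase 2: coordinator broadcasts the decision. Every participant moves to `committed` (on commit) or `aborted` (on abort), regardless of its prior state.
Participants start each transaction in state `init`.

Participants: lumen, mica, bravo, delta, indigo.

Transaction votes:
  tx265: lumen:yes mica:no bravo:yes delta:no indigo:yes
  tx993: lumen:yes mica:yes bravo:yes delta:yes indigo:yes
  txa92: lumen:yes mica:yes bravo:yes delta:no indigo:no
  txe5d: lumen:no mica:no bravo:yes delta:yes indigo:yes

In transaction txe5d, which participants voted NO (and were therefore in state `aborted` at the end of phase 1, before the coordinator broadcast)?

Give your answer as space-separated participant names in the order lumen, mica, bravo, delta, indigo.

Answer: lumen mica

Derivation:
Txn txe5d phase 1: lumen no -> aborted; mica no -> aborted; bravo yes -> prepared; delta yes -> prepared; indigo yes -> prepared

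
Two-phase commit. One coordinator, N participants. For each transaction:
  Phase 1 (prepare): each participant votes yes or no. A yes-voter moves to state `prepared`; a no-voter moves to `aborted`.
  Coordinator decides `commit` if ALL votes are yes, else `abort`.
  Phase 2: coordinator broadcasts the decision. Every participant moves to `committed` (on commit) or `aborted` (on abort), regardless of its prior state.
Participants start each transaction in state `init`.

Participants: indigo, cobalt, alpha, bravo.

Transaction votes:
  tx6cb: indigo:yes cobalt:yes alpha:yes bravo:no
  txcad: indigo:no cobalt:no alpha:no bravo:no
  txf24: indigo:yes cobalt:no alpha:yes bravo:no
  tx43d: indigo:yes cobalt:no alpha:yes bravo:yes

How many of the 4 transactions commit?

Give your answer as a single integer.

Answer: 0

Derivation:
tx6cb: no from bravo -> abort (commits=0)
txcad: no from indigo, cobalt, alpha, bravo -> abort (commits=0)
txf24: no from cobalt, bravo -> abort (commits=0)
tx43d: no from cobalt -> abort (commits=0)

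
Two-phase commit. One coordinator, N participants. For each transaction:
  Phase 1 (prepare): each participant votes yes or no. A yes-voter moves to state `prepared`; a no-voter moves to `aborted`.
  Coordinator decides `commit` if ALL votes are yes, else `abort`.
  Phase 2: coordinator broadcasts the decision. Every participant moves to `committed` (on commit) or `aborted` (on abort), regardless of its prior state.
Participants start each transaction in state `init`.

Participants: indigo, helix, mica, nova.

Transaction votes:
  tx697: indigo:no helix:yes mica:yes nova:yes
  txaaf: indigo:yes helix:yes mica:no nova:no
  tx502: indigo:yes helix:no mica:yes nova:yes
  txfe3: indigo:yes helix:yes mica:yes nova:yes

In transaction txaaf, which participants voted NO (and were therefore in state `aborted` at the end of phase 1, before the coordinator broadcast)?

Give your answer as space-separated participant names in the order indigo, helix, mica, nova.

Txn txaaf phase 1: indigo yes -> prepared; helix yes -> prepared; mica no -> aborted; nova no -> aborted

Answer: mica nova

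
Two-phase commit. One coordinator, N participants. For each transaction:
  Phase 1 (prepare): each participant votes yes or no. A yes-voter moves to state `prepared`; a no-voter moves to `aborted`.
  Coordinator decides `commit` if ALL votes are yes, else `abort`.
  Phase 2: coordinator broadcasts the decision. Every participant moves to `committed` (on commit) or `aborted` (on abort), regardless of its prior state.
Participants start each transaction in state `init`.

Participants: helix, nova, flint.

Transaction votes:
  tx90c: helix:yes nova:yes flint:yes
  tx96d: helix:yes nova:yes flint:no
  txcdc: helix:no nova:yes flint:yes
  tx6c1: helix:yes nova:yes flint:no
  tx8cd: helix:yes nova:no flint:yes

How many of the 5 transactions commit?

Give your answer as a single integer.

tx90c: all yes -> commit (commits=1)
tx96d: no from flint -> abort (commits=1)
txcdc: no from helix -> abort (commits=1)
tx6c1: no from flint -> abort (commits=1)
tx8cd: no from nova -> abort (commits=1)

Answer: 1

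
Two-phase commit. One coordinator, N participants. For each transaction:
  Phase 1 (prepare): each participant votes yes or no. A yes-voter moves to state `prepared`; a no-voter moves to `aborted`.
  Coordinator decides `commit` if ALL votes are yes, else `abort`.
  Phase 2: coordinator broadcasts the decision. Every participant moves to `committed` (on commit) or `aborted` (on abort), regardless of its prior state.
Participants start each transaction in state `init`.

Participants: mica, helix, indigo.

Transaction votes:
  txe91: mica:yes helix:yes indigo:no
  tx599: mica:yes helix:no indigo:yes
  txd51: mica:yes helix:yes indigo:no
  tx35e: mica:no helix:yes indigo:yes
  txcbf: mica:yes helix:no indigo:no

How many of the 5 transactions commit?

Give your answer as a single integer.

Answer: 0

Derivation:
txe91: no from indigo -> abort (commits=0)
tx599: no from helix -> abort (commits=0)
txd51: no from indigo -> abort (commits=0)
tx35e: no from mica -> abort (commits=0)
txcbf: no from helix, indigo -> abort (commits=0)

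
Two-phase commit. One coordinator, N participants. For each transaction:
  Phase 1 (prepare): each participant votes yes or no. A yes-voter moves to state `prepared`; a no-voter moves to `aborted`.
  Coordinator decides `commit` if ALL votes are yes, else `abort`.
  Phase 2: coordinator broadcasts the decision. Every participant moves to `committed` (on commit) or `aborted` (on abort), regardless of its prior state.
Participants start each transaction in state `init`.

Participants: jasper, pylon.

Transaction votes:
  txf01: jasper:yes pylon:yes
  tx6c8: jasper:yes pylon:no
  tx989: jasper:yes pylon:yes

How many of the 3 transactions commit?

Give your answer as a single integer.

txf01: all yes -> commit (commits=1)
tx6c8: no from pylon -> abort (commits=1)
tx989: all yes -> commit (commits=2)

Answer: 2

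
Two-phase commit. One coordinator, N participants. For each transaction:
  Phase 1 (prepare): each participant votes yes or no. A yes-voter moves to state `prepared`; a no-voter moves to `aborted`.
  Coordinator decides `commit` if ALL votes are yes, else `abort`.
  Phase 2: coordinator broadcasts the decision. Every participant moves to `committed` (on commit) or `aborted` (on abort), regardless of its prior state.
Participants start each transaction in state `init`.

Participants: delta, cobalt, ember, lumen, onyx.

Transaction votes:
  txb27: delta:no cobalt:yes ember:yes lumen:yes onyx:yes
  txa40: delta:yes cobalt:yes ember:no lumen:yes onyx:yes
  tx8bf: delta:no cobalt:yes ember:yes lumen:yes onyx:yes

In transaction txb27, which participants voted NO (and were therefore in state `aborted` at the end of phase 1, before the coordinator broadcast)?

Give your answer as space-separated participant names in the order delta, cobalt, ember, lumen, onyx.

Txn txb27 phase 1: delta no -> aborted; cobalt yes -> prepared; ember yes -> prepared; lumen yes -> prepared; onyx yes -> prepared

Answer: delta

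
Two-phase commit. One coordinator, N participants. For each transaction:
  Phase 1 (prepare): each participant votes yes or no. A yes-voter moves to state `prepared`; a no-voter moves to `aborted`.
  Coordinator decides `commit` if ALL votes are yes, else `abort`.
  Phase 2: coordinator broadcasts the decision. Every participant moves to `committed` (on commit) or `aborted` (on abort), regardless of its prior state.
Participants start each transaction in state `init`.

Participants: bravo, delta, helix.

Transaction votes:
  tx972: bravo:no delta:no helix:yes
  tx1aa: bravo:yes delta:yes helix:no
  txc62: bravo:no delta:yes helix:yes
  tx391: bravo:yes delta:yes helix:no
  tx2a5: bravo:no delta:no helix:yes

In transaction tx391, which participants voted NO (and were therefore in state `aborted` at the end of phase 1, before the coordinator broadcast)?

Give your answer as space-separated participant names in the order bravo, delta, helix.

Txn tx391 phase 1: bravo yes -> prepared; delta yes -> prepared; helix no -> aborted

Answer: helix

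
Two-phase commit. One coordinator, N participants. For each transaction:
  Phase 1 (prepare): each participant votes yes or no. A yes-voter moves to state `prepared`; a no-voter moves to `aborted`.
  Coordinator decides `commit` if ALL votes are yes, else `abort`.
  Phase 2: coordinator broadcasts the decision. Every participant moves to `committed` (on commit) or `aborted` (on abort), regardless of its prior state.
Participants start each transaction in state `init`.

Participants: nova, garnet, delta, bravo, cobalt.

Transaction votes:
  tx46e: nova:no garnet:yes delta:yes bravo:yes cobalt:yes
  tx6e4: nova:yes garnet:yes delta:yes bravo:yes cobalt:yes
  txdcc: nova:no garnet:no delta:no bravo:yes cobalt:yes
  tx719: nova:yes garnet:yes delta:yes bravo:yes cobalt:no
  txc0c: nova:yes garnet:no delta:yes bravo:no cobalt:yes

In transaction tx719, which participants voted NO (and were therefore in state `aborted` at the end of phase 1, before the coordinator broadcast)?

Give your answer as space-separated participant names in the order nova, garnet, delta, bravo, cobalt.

Txn tx719 phase 1: nova yes -> prepared; garnet yes -> prepared; delta yes -> prepared; bravo yes -> prepared; cobalt no -> aborted

Answer: cobalt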